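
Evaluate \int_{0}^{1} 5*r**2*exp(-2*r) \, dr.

5/4 - 25*exp(-2)/4

Integrate by parts twice (u = r^2, dv = 5*exp(-2*r) dr).
An antiderivative is F(r) = (-10*r**2 - 10*r - 5)*exp(-2*r)/4.
Then F(1) - F(0) = (-25*exp(-2)/4) - (-5/4) = 5/4 - 25*exp(-2)/4.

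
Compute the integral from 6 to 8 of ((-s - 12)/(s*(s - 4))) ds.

log(4/27)

Factor the denominator: s**2 - 4*s = s(s - 4).
Partial fractions: (-s - 12)/(s*(s - 4)) = 3/s - 4/(s - 4).
An antiderivative is F(s) = 3*log(s) - 4*log(s - 4).
Then F(8) - F(6) = (log(2)) - (log(27/2)) = log(4/27).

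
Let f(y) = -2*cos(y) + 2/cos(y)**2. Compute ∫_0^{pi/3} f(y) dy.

An antiderivative is F(y) = -2*sin(y) + 2*tan(y).
Then F(pi/3) - F(0) = (sqrt(3)) - (0) = sqrt(3).

sqrt(3)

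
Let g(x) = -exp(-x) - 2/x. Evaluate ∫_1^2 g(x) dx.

An antiderivative is F(x) = -2*log(x) + exp(-x).
Then F(2) - F(1) = (-2*log(2) + exp(-2)) - (exp(-1)) = -2*log(2) - exp(-1) + exp(-2).

-2*log(2) - exp(-1) + exp(-2)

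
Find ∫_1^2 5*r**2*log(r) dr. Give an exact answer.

-35/9 + 40*log(2)/3

Integrate by parts once (u = ln r, dv = 5*r**2 dr).
An antiderivative is F(r) = 5*r**3*(3*log(r) - 1)/9.
Then F(2) - F(1) = (-40/9 + 40*log(2)/3) - (-5/9) = -35/9 + 40*log(2)/3.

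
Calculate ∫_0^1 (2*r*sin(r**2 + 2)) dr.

Let u = r**2 + 2, so du = 2*r dr. When r = 0, u = 2; when r = 1, u = 3.
The integral becomes ∫ sin(u) du from 2 to 3, with antiderivative -cos(u).
Back in r: F(r) = -cos(r**2 + 2).
Then F(1) - F(0) = (-cos(3)) - (-cos(2)) = cos(2) - cos(3).

cos(2) - cos(3)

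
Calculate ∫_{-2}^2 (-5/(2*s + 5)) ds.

-5*log(3)

An antiderivative is F(s) = -5*log(2*s + 5)/2.
Then F(2) - F(-2) = (-5*log(3)) - (0) = -5*log(3).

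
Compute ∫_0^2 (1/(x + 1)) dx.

An antiderivative is F(x) = log(x + 1).
Then F(2) - F(0) = (log(3)) - (0) = log(3).

log(3)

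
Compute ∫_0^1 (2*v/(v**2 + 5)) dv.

log(6/5)

Let u = v**2 + 5, so du = 2*v dv. When v = 0, u = 5; when v = 1, u = 6.
The integral becomes ∫ 1/u du from 5 to 6, with antiderivative log(u).
Back in v: F(v) = log(v**2 + 5).
Then F(1) - F(0) = (log(6)) - (log(5)) = log(6/5).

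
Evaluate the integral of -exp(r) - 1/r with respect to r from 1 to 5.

-exp(5) - log(5) + exp(1)

An antiderivative is F(r) = -exp(r) - log(r).
Then F(5) - F(1) = (-exp(5) - log(5)) - (-exp(1)) = -exp(5) - log(5) + exp(1).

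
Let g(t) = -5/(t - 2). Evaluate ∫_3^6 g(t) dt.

An antiderivative is F(t) = -5*log(t - 2).
Then F(6) - F(3) = (-10*log(2)) - (0) = -10*log(2).

-10*log(2)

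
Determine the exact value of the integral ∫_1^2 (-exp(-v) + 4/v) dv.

An antiderivative is F(v) = 4*log(v) + exp(-v).
Then F(2) - F(1) = (exp(-2) + 4*log(2)) - (exp(-1)) = -exp(-1) + exp(-2) + 4*log(2).

-exp(-1) + exp(-2) + 4*log(2)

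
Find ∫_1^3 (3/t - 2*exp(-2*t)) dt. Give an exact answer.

An antiderivative is F(t) = 3*log(t) + exp(-2*t).
Then F(3) - F(1) = (exp(-6) + 3*log(3)) - (exp(-2)) = -exp(-2) + exp(-6) + 3*log(3).

-exp(-2) + exp(-6) + 3*log(3)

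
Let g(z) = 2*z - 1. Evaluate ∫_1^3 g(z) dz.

6

By the power rule, an antiderivative is F(z) = z**2 - z.
Then F(3) - F(1) = (6) - (0) = 6.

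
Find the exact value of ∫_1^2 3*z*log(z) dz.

Integrate by parts once (u = ln z, dv = 3*z dz).
An antiderivative is F(z) = 3*z**2*(2*log(z) - 1)/4.
Then F(2) - F(1) = (-3 + log(64)) - (-3/4) = -9/4 + log(64).

-9/4 + log(64)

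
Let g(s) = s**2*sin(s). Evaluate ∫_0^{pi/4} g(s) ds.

-2 - sqrt(2)*pi**2/32 + sqrt(2)*pi/4 + sqrt(2)

Integrate by parts twice (u = s^2, dv = sin(s) ds).
An antiderivative is F(s) = -s**2*cos(s) + 2*s*sin(s) + 2*cos(s).
Then F(pi/4) - F(0) = (sqrt(2)*(-pi**2 + 8*pi + 32)/32) - (2) = -2 - sqrt(2)*pi**2/32 + sqrt(2)*pi/4 + sqrt(2).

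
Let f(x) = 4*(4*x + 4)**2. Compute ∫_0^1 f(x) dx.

Let u = 4*x + 4, so du = 4 dx. When x = 0, u = 4; when x = 1, u = 8.
The integral becomes ∫ u**2 du from 4 to 8, with antiderivative u**3/3.
Back in x: F(x) = (4*x + 4)**3/3.
Then F(1) - F(0) = (512/3) - (64/3) = 448/3.

448/3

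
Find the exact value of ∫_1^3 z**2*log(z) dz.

Integrate by parts once (u = ln z, dv = z**2 dz).
An antiderivative is F(z) = z**3*(3*log(z) - 1)/9.
Then F(3) - F(1) = (-3 + 9*log(3)) - (-1/9) = -26/9 + 9*log(3).

-26/9 + 9*log(3)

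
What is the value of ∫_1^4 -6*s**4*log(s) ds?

6138/25 - 12288*log(2)/5

Integrate by parts once (u = ln s, dv = -6*s**4 ds).
An antiderivative is F(s) = -6*s**5*(5*log(s) - 1)/25.
Then F(4) - F(1) = (6144/25 - 12288*log(2)/5) - (6/25) = 6138/25 - 12288*log(2)/5.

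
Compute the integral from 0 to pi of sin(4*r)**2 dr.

pi/2

Use the identity sin^2(4*r) = (1 - cos(8*r))/2.
An antiderivative is F(r) = r/2 - sin(8*r)/16.
Then F(pi) - F(0) = (pi/2) - (0) = pi/2.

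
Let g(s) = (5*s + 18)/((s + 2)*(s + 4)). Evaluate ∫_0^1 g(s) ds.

-6*log(2) + log(5) + 4*log(3)

Factor the denominator: s**2 + 6*s + 8 = (s + 4)(s + 2).
Partial fractions: (5*s + 18)/((s + 2)*(s + 4)) = 1/(s + 4) + 4/(s + 2).
An antiderivative is F(s) = 4*log(s + 2) + log(s + 4).
Then F(1) - F(0) = (log(5) + 4*log(3)) - (log(64)) = -6*log(2) + log(5) + 4*log(3).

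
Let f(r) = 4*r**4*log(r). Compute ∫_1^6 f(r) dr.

-1244 + 31104*log(6)/5

Integrate by parts once (u = ln r, dv = 4*r**4 dr).
An antiderivative is F(r) = 4*r**5*(5*log(r) - 1)/25.
Then F(6) - F(1) = (-31104/25 + 31104*log(6)/5) - (-4/25) = -1244 + 31104*log(6)/5.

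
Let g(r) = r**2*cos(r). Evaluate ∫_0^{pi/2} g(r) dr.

-2 + pi**2/4

Integrate by parts twice (u = r^2, dv = cos(r) dr).
An antiderivative is F(r) = r**2*sin(r) + 2*r*cos(r) - 2*sin(r).
Then F(pi/2) - F(0) = (-2 + pi**2/4) - (0) = -2 + pi**2/4.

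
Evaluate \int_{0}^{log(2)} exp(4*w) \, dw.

15/4

Let u = exp(w), so du = exp(w) dw. When w = 0, u = 1; when w = log(2), u = 2.
The integral becomes ∫ u**3 du from 1 to 2, with antiderivative u**4/4.
Back in w: F(w) = exp(4*w)/4.
Then F(log(2)) - F(0) = (4) - (1/4) = 15/4.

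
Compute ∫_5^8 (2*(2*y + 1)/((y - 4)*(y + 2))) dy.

Factor the denominator: y**2 - 2*y - 8 = (y + 2)(y - 4).
Partial fractions: 2*(2*y + 1)/((y - 4)*(y + 2)) = 1/(y + 2) + 3/(y - 4).
An antiderivative is F(y) = 3*log(y - 4) + log(y + 2).
Then F(8) - F(5) = (log(5) + 7*log(2)) - (log(7)) = -log(7) + log(5) + 7*log(2).

-log(7) + log(5) + 7*log(2)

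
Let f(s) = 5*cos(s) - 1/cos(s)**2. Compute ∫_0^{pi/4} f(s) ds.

An antiderivative is F(s) = 5*sin(s) - tan(s).
Then F(pi/4) - F(0) = (-1 + 5*sqrt(2)/2) - (0) = -1 + 5*sqrt(2)/2.

-1 + 5*sqrt(2)/2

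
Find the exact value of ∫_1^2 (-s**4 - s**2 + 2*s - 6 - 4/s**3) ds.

By the power rule, an antiderivative is F(s) = -s**5/5 - s**3/3 + s**2 - 6*s + 2/s**2.
Then F(2) - F(1) = (-497/30) - (-53/15) = -391/30.

-391/30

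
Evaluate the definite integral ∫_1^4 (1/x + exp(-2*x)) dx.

(-1 + exp(6) + 4*exp(8)*log(2))*exp(-8)/2

An antiderivative is F(x) = log(x) - exp(-2*x)/2.
Then F(4) - F(1) = (-exp(-8)/2 + 2*log(2)) - (-exp(-2)/2) = (-1 + exp(6) + 4*exp(8)*log(2))*exp(-8)/2.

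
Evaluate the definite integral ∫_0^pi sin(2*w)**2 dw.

Use the identity sin^2(2*w) = (1 - cos(4*w))/2.
An antiderivative is F(w) = w/2 - sin(4*w)/8.
Then F(pi) - F(0) = (pi/2) - (0) = pi/2.

pi/2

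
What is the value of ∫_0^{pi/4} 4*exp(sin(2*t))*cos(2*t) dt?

-2 + 2*E

Let u = sin(2*t), so du = 2*cos(2*t) dt. When t = 0, u = 0; when t = pi/4, u = 1.
The integral becomes 2·∫ exp(u) du from 0 to 1, with antiderivative 2*exp(u).
Back in t: F(t) = 2*exp(sin(2*t)).
Then F(pi/4) - F(0) = (2*E) - (2) = -2 + 2*E.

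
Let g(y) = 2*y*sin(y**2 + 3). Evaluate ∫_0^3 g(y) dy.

Let u = y**2 + 3, so du = 2*y dy. When y = 0, u = 3; when y = 3, u = 12.
The integral becomes ∫ sin(u) du from 3 to 12, with antiderivative -cos(u).
Back in y: F(y) = -cos(y**2 + 3).
Then F(3) - F(0) = (-cos(12)) - (-cos(3)) = cos(3) - cos(12).

cos(3) - cos(12)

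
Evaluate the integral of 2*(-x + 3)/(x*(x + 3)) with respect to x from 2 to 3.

-6*log(2) - 2*log(3) + 4*log(5)

Factor the denominator: x**2 + 3*x = (x + 3)x.
Partial fractions: 2*(-x + 3)/(x*(x + 3)) = -4/(x + 3) + 2/x.
An antiderivative is F(x) = 2*log(x) - 4*log(x + 3).
Then F(3) - F(2) = (-4*log(2) - 2*log(3)) - (-4*log(5) + 2*log(2)) = -6*log(2) - 2*log(3) + 4*log(5).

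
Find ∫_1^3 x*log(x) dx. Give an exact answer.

-2 + 9*log(3)/2

Integrate by parts once (u = ln x, dv = x dx).
An antiderivative is F(x) = x**2*(2*log(x) - 1)/4.
Then F(3) - F(1) = (-9/4 + 9*log(3)/2) - (-1/4) = -2 + 9*log(3)/2.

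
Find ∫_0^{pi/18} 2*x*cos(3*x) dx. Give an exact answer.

Integrate by parts once (u = x, dv = 2*cos(3*x) dx).
An antiderivative is F(x) = 2*x*sin(3*x)/3 + 2*cos(3*x)/9.
Then F(pi/18) - F(0) = (pi/54 + sqrt(3)/9) - (2/9) = -2/9 + pi/54 + sqrt(3)/9.

-2/9 + pi/54 + sqrt(3)/9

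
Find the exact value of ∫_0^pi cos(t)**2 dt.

Use the identity cos^2(t) = (1 + cos(2*t))/2.
An antiderivative is F(t) = t/2 + sin(2*t)/4.
Then F(pi) - F(0) = (pi/2) - (0) = pi/2.

pi/2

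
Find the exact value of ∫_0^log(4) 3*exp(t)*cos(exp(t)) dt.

-3*sin(1) + 3*sin(4)

Let u = exp(t), so du = exp(t) dt. When t = 0, u = 1; when t = log(4), u = 4.
The integral becomes 3·∫ cos(u) du from 1 to 4, with antiderivative 3*sin(u).
Back in t: F(t) = 3*sin(exp(t)).
Then F(log(4)) - F(0) = (3*sin(4)) - (3*sin(1)) = -3*sin(1) + 3*sin(4).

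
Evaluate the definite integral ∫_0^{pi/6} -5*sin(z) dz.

An antiderivative is F(z) = 5*cos(z).
Then F(pi/6) - F(0) = (5*sqrt(3)/2) - (5) = -5 + 5*sqrt(3)/2.

-5 + 5*sqrt(3)/2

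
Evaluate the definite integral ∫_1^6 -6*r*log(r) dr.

-108*log(3) - 108*log(2) + 105/2

Integrate by parts once (u = ln r, dv = -6*r dr).
An antiderivative is F(r) = -3*r**2*(2*log(r) - 1)/2.
Then F(6) - F(1) = (-108*log(3) - 108*log(2) + 54) - (3/2) = -108*log(3) - 108*log(2) + 105/2.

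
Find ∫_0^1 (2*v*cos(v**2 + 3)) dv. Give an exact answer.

Let u = v**2 + 3, so du = 2*v dv. When v = 0, u = 3; when v = 1, u = 4.
The integral becomes ∫ cos(u) du from 3 to 4, with antiderivative sin(u).
Back in v: F(v) = sin(v**2 + 3).
Then F(1) - F(0) = (sin(4)) - (sin(3)) = sin(4) - sin(3).

sin(4) - sin(3)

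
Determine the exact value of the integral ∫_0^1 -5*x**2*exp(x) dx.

Integrate by parts twice (u = x^2, dv = -5*exp(x) dx).
An antiderivative is F(x) = (-5*x**2 + 10*x - 10)*exp(x).
Then F(1) - F(0) = (-5*E) - (-10) = 10 - 5*E.

10 - 5*E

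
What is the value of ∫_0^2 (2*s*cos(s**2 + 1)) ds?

sin(5) - sin(1)

Let u = s**2 + 1, so du = 2*s ds. When s = 0, u = 1; when s = 2, u = 5.
The integral becomes ∫ cos(u) du from 1 to 5, with antiderivative sin(u).
Back in s: F(s) = sin(s**2 + 1).
Then F(2) - F(0) = (sin(5)) - (sin(1)) = sin(5) - sin(1).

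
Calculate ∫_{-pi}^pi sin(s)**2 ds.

Use the identity sin^2(s) = (1 - cos(2*s))/2.
An antiderivative is F(s) = s/2 - sin(2*s)/4.
Then F(pi) - F(-pi) = (pi/2) - (-pi/2) = pi.

pi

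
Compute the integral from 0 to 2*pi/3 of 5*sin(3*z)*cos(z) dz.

Use the identity sin(3*z)cos(z) = [sin(4*z) + sin(2*z)]/2.
An antiderivative is F(z) = -5*cos(2*z)/4 - 5*cos(4*z)/8.
Then F(2*pi/3) - F(0) = (15/16) - (-15/8) = 45/16.

45/16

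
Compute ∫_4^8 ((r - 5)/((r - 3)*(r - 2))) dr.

log(27/25)

Factor the denominator: r**2 - 5*r + 6 = (r - 2)(r - 3).
Partial fractions: (r - 5)/((r - 3)*(r - 2)) = 3/(r - 2) - 2/(r - 3).
An antiderivative is F(r) = -2*log(r - 3) + 3*log(r - 2).
Then F(8) - F(4) = (-2*log(5) + 3*log(2) + 3*log(3)) - (log(8)) = log(27/25).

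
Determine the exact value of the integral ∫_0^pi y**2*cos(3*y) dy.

-2*pi/9

Integrate by parts twice (u = y^2, dv = cos(3*y) dy).
An antiderivative is F(y) = y**2*sin(3*y)/3 + 2*y*cos(3*y)/9 - 2*sin(3*y)/27.
Then F(pi) - F(0) = (-2*pi/9) - (0) = -2*pi/9.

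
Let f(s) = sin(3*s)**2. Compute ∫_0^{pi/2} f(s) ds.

pi/4

Use the identity sin^2(3*s) = (1 - cos(6*s))/2.
An antiderivative is F(s) = s/2 - sin(6*s)/12.
Then F(pi/2) - F(0) = (pi/4) - (0) = pi/4.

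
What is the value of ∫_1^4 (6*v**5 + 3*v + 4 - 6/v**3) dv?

By the power rule, an antiderivative is F(v) = v**6 + 3*v**2/2 + 4*v + 3/v**2.
Then F(4) - F(1) = (66179/16) - (19/2) = 66027/16.

66027/16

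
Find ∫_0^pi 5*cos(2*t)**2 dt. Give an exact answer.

5*pi/2

Use the identity cos^2(2*t) = (1 + cos(4*t))/2.
An antiderivative is F(t) = 5*t/2 + 5*sin(4*t)/8.
Then F(pi) - F(0) = (5*pi/2) - (0) = 5*pi/2.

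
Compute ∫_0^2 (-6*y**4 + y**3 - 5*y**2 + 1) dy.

By the power rule, an antiderivative is F(y) = -6*y**5/5 + y**4/4 - 5*y**3/3 + y.
Then F(2) - F(0) = (-686/15) - (0) = -686/15.

-686/15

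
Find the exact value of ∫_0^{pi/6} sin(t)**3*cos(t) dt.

Let u = sin(t), so du = cos(t) dt. When t = 0, u = 0; when t = pi/6, u = 1/2.
The integral becomes ∫ u**3 du from 0 to 1/2, with antiderivative u**4/4.
Back in t: F(t) = sin(t)**4/4.
Then F(pi/6) - F(0) = (1/64) - (0) = 1/64.

1/64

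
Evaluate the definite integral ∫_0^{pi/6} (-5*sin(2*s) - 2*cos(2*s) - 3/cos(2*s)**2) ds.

An antiderivative is F(s) = -sin(2*s) + 5*cos(2*s)/2 - 3*tan(2*s)/2.
Then F(pi/6) - F(0) = (5/4 - 2*sqrt(3)) - (5/2) = -2*sqrt(3) - 5/4.

-2*sqrt(3) - 5/4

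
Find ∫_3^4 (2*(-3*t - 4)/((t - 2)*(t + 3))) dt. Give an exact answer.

-2*log(7) - 2*log(2) + 2*log(3)

Factor the denominator: t**2 + t - 6 = (t + 3)(t - 2).
Partial fractions: 2*(-3*t - 4)/((t - 2)*(t + 3)) = -2/(t + 3) - 4/(t - 2).
An antiderivative is F(t) = -4*log(t - 2) - 2*log(t + 3).
Then F(4) - F(3) = (-2*log(7) - 4*log(2)) - (-log(36)) = -2*log(7) - 2*log(2) + 2*log(3).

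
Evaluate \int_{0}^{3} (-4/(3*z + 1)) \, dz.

-4*log(10)/3

An antiderivative is F(z) = -4*log(3*z + 1)/3.
Then F(3) - F(0) = (-4*log(10)/3) - (0) = -4*log(10)/3.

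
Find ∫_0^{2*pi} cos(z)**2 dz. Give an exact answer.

Use the identity cos^2(z) = (1 + cos(2*z))/2.
An antiderivative is F(z) = z/2 + sin(2*z)/4.
Then F(2*pi) - F(0) = (pi) - (0) = pi.

pi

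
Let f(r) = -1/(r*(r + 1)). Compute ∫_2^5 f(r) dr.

log(4/5)

Factor the denominator: r**2 + r = (r + 1)r.
Partial fractions: -1/(r*(r + 1)) = 1/(r + 1) - 1/r.
An antiderivative is F(r) = -log(r) + log(r + 1).
Then F(5) - F(2) = (log(6/5)) - (log(3/2)) = log(4/5).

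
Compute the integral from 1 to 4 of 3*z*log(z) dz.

-45/4 + 48*log(2)

Integrate by parts once (u = ln z, dv = 3*z dz).
An antiderivative is F(z) = 3*z**2*(2*log(z) - 1)/4.
Then F(4) - F(1) = (-12 + 48*log(2)) - (-3/4) = -45/4 + 48*log(2).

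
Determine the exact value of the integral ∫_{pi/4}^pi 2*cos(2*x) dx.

-1

An antiderivative is F(x) = sin(2*x).
Then F(pi) - F(pi/4) = (0) - (1) = -1.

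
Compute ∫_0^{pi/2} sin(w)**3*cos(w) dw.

1/4

Let u = sin(w), so du = cos(w) dw. When w = 0, u = 0; when w = pi/2, u = 1.
The integral becomes ∫ u**3 du from 0 to 1, with antiderivative u**4/4.
Back in w: F(w) = sin(w)**4/4.
Then F(pi/2) - F(0) = (1/4) - (0) = 1/4.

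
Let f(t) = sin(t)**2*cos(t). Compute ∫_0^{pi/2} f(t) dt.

1/3

Let u = sin(t), so du = cos(t) dt. When t = 0, u = 0; when t = pi/2, u = 1.
The integral becomes ∫ u**2 du from 0 to 1, with antiderivative u**3/3.
Back in t: F(t) = sin(t)**3/3.
Then F(pi/2) - F(0) = (1/3) - (0) = 1/3.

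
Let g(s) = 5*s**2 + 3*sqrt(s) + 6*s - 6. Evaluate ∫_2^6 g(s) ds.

By the power rule, an antiderivative is F(s) = 2*s**(3/2) + 5*s**3/3 + 3*s**2 - 6*s.
Then F(6) - F(2) = (12*sqrt(6) + 432) - (4*sqrt(2) + 40/3) = -4*sqrt(2) + 12*sqrt(6) + 1256/3.

-4*sqrt(2) + 12*sqrt(6) + 1256/3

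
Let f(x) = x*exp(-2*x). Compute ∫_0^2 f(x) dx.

Integrate by parts once (u = x, dv = exp(-2*x) dx).
An antiderivative is F(x) = (-2*x - 1)*exp(-2*x)/4.
Then F(2) - F(0) = (-5*exp(-4)/4) - (-1/4) = (-5 + exp(4))*exp(-4)/4.

(-5 + exp(4))*exp(-4)/4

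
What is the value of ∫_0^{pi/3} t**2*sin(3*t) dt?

-4/27 + pi**2/27

Integrate by parts twice (u = t^2, dv = sin(3*t) dt).
An antiderivative is F(t) = -t**2*cos(3*t)/3 + 2*t*sin(3*t)/9 + 2*cos(3*t)/27.
Then F(pi/3) - F(0) = (-2/27 + pi**2/27) - (2/27) = -4/27 + pi**2/27.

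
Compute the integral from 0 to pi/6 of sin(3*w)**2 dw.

pi/12

Use the identity sin^2(3*w) = (1 - cos(6*w))/2.
An antiderivative is F(w) = w/2 - sin(6*w)/12.
Then F(pi/6) - F(0) = (pi/12) - (0) = pi/12.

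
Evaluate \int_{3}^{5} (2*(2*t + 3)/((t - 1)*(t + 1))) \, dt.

log(64/3)

Factor the denominator: t**2 - 1 = (t + 1)(t - 1).
Partial fractions: 2*(2*t + 3)/((t - 1)*(t + 1)) = -1/(t + 1) + 5/(t - 1).
An antiderivative is F(t) = 5*log(t - 1) - log(t + 1).
Then F(5) - F(3) = (-log(3) + 9*log(2)) - (log(8)) = log(64/3).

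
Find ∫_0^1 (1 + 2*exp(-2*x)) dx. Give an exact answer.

An antiderivative is F(x) = x - exp(-2*x).
Then F(1) - F(0) = (1 - exp(-2)) - (-1) = 2 - exp(-2).

2 - exp(-2)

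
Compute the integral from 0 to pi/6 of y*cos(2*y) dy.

Integrate by parts once (u = y, dv = cos(2*y) dy).
An antiderivative is F(y) = y*sin(2*y)/2 + cos(2*y)/4.
Then F(pi/6) - F(0) = (1/8 + sqrt(3)*pi/24) - (1/4) = -1/8 + sqrt(3)*pi/24.

-1/8 + sqrt(3)*pi/24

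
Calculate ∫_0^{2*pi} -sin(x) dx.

0

An antiderivative is F(x) = cos(x).
Then F(2*pi) - F(0) = (1) - (1) = 0.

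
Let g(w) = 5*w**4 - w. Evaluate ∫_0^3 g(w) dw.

477/2

By the power rule, an antiderivative is F(w) = w**5 - w**2/2.
Then F(3) - F(0) = (477/2) - (0) = 477/2.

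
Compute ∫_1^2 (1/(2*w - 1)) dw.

log(3)/2

An antiderivative is F(w) = log(2*w - 1)/2.
Then F(2) - F(1) = (log(3)/2) - (0) = log(3)/2.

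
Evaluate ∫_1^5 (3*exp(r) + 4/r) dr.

An antiderivative is F(r) = 3*exp(r) + 4*log(r).
Then F(5) - F(1) = (4*log(5) + 3*exp(5)) - (3*exp(1)) = -3*exp(1) + 4*log(5) + 3*exp(5).

-3*exp(1) + 4*log(5) + 3*exp(5)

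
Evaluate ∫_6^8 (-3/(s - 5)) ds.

An antiderivative is F(s) = -3*log(s - 5).
Then F(8) - F(6) = (-log(27)) - (0) = -log(27).

-log(27)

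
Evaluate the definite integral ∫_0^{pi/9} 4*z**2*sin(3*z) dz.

-4/27 - 2*pi**2/243 + 4*sqrt(3)*pi/81

Integrate by parts twice (u = z^2, dv = 4*sin(3*z) dz).
An antiderivative is F(z) = -4*z**2*cos(3*z)/3 + 8*z*sin(3*z)/9 + 8*cos(3*z)/27.
Then F(pi/9) - F(0) = (-2*pi**2/243 + 4/27 + 4*sqrt(3)*pi/81) - (8/27) = -4/27 - 2*pi**2/243 + 4*sqrt(3)*pi/81.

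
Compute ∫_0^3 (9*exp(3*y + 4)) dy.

Let u = 3*y + 4, so du = 3 dy. When y = 0, u = 4; when y = 3, u = 13.
The integral becomes 3·∫ exp(u) du from 4 to 13, with antiderivative 3*exp(u).
Back in y: F(y) = 3*exp(3*y + 4).
Then F(3) - F(0) = (3*exp(13)) - (3*exp(4)) = -3*(1 - exp(9))*exp(4).

-3*(1 - exp(9))*exp(4)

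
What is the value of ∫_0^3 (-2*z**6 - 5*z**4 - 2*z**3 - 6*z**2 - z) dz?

By the power rule, an antiderivative is F(z) = -2*z**7/7 - z**5 - z**4/2 - 2*z**3 - z**2/2.
Then F(3) - F(0) = (-6768/7) - (0) = -6768/7.

-6768/7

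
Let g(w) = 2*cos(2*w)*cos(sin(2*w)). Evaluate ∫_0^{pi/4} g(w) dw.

sin(1)

Let u = sin(2*w), so du = 2*cos(2*w) dw. When w = 0, u = 0; when w = pi/4, u = 1.
The integral becomes ∫ cos(u) du from 0 to 1, with antiderivative sin(u).
Back in w: F(w) = sin(sin(2*w)).
Then F(pi/4) - F(0) = (sin(1)) - (0) = sin(1).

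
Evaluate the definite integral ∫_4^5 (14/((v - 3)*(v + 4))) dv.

-4*log(3) + 8*log(2)

Factor the denominator: v**2 + v - 12 = (v + 4)(v - 3).
Partial fractions: 14/((v - 3)*(v + 4)) = -2/(v + 4) + 2/(v - 3).
An antiderivative is F(v) = 2*log(v - 3) - 2*log(v + 4).
Then F(5) - F(4) = (log(4/81)) - (-log(64)) = -4*log(3) + 8*log(2).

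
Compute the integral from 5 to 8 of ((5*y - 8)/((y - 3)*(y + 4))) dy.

-4*log(3) + log(5) + 7*log(2)

Factor the denominator: y**2 + y - 12 = (y + 4)(y - 3).
Partial fractions: (5*y - 8)/((y - 3)*(y + 4)) = 4/(y + 4) + 1/(y - 3).
An antiderivative is F(y) = log(y - 3) + 4*log(y + 4).
Then F(8) - F(5) = (log(5) + 4*log(3) + 8*log(2)) - (log(2) + 8*log(3)) = -4*log(3) + log(5) + 7*log(2).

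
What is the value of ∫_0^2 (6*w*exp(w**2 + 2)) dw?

-3*(1 - exp(4))*exp(2)

Let u = w**2 + 2, so du = 2*w dw. When w = 0, u = 2; when w = 2, u = 6.
The integral becomes 3·∫ exp(u) du from 2 to 6, with antiderivative 3*exp(u).
Back in w: F(w) = 3*exp(w**2 + 2).
Then F(2) - F(0) = (3*exp(6)) - (3*exp(2)) = -3*(1 - exp(4))*exp(2).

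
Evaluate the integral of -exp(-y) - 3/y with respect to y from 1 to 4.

An antiderivative is F(y) = -3*log(y) + exp(-y).
Then F(4) - F(1) = (-6*log(2) + exp(-4)) - (exp(-1)) = -6*log(2) - exp(-1) + exp(-4).

-6*log(2) - exp(-1) + exp(-4)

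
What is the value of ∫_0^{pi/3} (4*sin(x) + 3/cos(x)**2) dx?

2 + 3*sqrt(3)

An antiderivative is F(x) = -4*cos(x) + 3*tan(x).
Then F(pi/3) - F(0) = (-2 + 3*sqrt(3)) - (-4) = 2 + 3*sqrt(3).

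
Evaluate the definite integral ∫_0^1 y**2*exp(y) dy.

Integrate by parts twice (u = y^2, dv = exp(y) dy).
An antiderivative is F(y) = (y**2 - 2*y + 2)*exp(y).
Then F(1) - F(0) = (E) - (2) = -2 + E.

-2 + E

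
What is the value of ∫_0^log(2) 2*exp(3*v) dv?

14/3

Let u = exp(v), so du = exp(v) dv. When v = 0, u = 1; when v = log(2), u = 2.
The integral becomes 2·∫ u**2 du from 1 to 2, with antiderivative 2*u**3/3.
Back in v: F(v) = 2*exp(3*v)/3.
Then F(log(2)) - F(0) = (16/3) - (2/3) = 14/3.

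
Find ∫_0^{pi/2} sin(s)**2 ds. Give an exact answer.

pi/4

Use the identity sin^2(s) = (1 - cos(2*s))/2.
An antiderivative is F(s) = s/2 - sin(2*s)/4.
Then F(pi/2) - F(0) = (pi/4) - (0) = pi/4.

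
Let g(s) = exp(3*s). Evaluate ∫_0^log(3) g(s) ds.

Let u = exp(s), so du = exp(s) ds. When s = 0, u = 1; when s = log(3), u = 3.
The integral becomes ∫ u**2 du from 1 to 3, with antiderivative u**3/3.
Back in s: F(s) = exp(3*s)/3.
Then F(log(3)) - F(0) = (9) - (1/3) = 26/3.

26/3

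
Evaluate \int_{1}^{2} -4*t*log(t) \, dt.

3 - 8*log(2)

Integrate by parts once (u = ln t, dv = -4*t dt).
An antiderivative is F(t) = -t**2*(2*log(t) - 1).
Then F(2) - F(1) = (4 - 8*log(2)) - (1) = 3 - 8*log(2).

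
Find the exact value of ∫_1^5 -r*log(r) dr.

Integrate by parts once (u = ln r, dv = -r dr).
An antiderivative is F(r) = -r**2*(2*log(r) - 1)/4.
Then F(5) - F(1) = (25/4 - 25*log(5)/2) - (1/4) = 6 - 25*log(5)/2.

6 - 25*log(5)/2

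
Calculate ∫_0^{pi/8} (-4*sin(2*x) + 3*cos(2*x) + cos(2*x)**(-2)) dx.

An antiderivative is F(x) = 3*sin(2*x)/2 + 2*cos(2*x) + tan(2*x)/2.
Then F(pi/8) - F(0) = (1/2 + 7*sqrt(2)/4) - (2) = -3/2 + 7*sqrt(2)/4.

-3/2 + 7*sqrt(2)/4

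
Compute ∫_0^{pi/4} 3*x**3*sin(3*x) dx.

sqrt(2)*(-96*pi - 128 + 9*pi**3 + 36*pi**2)/1152

Integrate by parts 3 times (u = x^3, dv = 3*sin(3*x) dx).
An antiderivative is F(x) = -x**3*cos(3*x) + x**2*sin(3*x) + 2*x*cos(3*x)/3 - 2*sin(3*x)/9.
Then F(pi/4) - F(0) = (sqrt(2)*(-96*pi - 128 + 9*pi**3 + 36*pi**2)/1152) - (0) = sqrt(2)*(-96*pi - 128 + 9*pi**3 + 36*pi**2)/1152.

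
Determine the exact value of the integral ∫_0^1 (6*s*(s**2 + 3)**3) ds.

525/4

Let u = s**2 + 3, so du = 2*s ds. When s = 0, u = 3; when s = 1, u = 4.
The integral becomes 3·∫ u**3 du from 3 to 4, with antiderivative 3*u**4/4.
Back in s: F(s) = 3*(s**2 + 3)**4/4.
Then F(1) - F(0) = (192) - (243/4) = 525/4.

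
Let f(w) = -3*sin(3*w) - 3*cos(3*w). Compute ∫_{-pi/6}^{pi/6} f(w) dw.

An antiderivative is F(w) = -sin(3*w) + cos(3*w).
Then F(pi/6) - F(-pi/6) = (-1) - (1) = -2.

-2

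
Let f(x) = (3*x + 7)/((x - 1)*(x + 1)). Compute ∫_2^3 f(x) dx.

Factor the denominator: x**2 - 1 = (x + 1)(x - 1).
Partial fractions: (3*x + 7)/((x - 1)*(x + 1)) = -2/(x + 1) + 5/(x - 1).
An antiderivative is F(x) = 5*log(x - 1) - 2*log(x + 1).
Then F(3) - F(2) = (log(2)) - (-log(9)) = log(18).

log(18)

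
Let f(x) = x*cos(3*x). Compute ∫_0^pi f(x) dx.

Integrate by parts once (u = x, dv = cos(3*x) dx).
An antiderivative is F(x) = x*sin(3*x)/3 + cos(3*x)/9.
Then F(pi) - F(0) = (-1/9) - (1/9) = -2/9.

-2/9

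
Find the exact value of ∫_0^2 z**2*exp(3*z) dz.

Integrate by parts twice (u = z^2, dv = exp(3*z) dz).
An antiderivative is F(z) = (9*z**2 - 6*z + 2)*exp(3*z)/27.
Then F(2) - F(0) = (26*exp(6)/27) - (2/27) = -2/27 + 26*exp(6)/27.

-2/27 + 26*exp(6)/27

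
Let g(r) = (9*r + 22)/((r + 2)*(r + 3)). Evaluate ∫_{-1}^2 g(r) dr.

3*log(2) + 5*log(5)

Factor the denominator: r**2 + 5*r + 6 = (r + 3)(r + 2).
Partial fractions: (9*r + 22)/((r + 2)*(r + 3)) = 5/(r + 3) + 4/(r + 2).
An antiderivative is F(r) = 4*log(r + 2) + 5*log(r + 3).
Then F(2) - F(-1) = (8*log(2) + 5*log(5)) - (log(32)) = 3*log(2) + 5*log(5).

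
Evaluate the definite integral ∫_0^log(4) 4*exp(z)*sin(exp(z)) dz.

4*cos(1) - 4*cos(4)

Let u = exp(z), so du = exp(z) dz. When z = 0, u = 1; when z = log(4), u = 4.
The integral becomes 4·∫ sin(u) du from 1 to 4, with antiderivative -4*cos(u).
Back in z: F(z) = -4*cos(exp(z)).
Then F(log(4)) - F(0) = (-4*cos(4)) - (-4*cos(1)) = 4*cos(1) - 4*cos(4).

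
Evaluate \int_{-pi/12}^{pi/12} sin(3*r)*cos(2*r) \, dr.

Use the identity sin(3*r)cos(2*r) = [sin(5*r) + sin(r)]/2.
An antiderivative is F(r) = -cos(r)/2 - cos(5*r)/10.
Then F(pi/12) - F(-pi/12) = (-3*sqrt(6)/20 - sqrt(2)/10) - (-3*sqrt(6)/20 - sqrt(2)/10) = 0.

0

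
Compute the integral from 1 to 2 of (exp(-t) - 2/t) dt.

-2*log(2) - exp(-2) + exp(-1)

An antiderivative is F(t) = -2*log(t) - exp(-t).
Then F(2) - F(1) = (-2*log(2) - exp(-2)) - (-exp(-1)) = -2*log(2) - exp(-2) + exp(-1).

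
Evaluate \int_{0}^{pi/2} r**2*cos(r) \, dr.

-2 + pi**2/4

Integrate by parts twice (u = r^2, dv = cos(r) dr).
An antiderivative is F(r) = r**2*sin(r) + 2*r*cos(r) - 2*sin(r).
Then F(pi/2) - F(0) = (-2 + pi**2/4) - (0) = -2 + pi**2/4.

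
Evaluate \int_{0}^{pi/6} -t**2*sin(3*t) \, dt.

2/27 - pi/27

Integrate by parts twice (u = t^2, dv = -sin(3*t) dt).
An antiderivative is F(t) = t**2*cos(3*t)/3 - 2*t*sin(3*t)/9 - 2*cos(3*t)/27.
Then F(pi/6) - F(0) = (-pi/27) - (-2/27) = 2/27 - pi/27.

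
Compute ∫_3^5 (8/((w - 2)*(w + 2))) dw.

Factor the denominator: w**2 - 4 = (w + 2)(w - 2).
Partial fractions: 8/((w - 2)*(w + 2)) = -2/(w + 2) + 2/(w - 2).
An antiderivative is F(w) = 2*log(w - 2) - 2*log(w + 2).
Then F(5) - F(3) = (log(9/49)) - (-log(25)) = -2*log(7) + 2*log(3) + 2*log(5).

-2*log(7) + 2*log(3) + 2*log(5)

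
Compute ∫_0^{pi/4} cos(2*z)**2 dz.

Use the identity cos^2(2*z) = (1 + cos(4*z))/2.
An antiderivative is F(z) = z/2 + sin(4*z)/8.
Then F(pi/4) - F(0) = (pi/8) - (0) = pi/8.

pi/8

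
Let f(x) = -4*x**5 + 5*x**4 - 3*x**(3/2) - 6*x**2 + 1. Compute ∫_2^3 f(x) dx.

By the power rule, an antiderivative is F(x) = -2*x**6/3 - 6*x**(5/2)/5 + x**5 - 2*x**3 + x.
Then F(3) - F(2) = (-294 - 54*sqrt(3)/5) - (-74/3 - 24*sqrt(2)/5) = -808/3 - 54*sqrt(3)/5 + 24*sqrt(2)/5.

-808/3 - 54*sqrt(3)/5 + 24*sqrt(2)/5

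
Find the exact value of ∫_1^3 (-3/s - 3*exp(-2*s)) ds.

An antiderivative is F(s) = -3*log(s) + 3*exp(-2*s)/2.
Then F(3) - F(1) = (-3*log(3) + 3*exp(-6)/2) - (3*exp(-2)/2) = -3*log(3) - 3*exp(-2)/2 + 3*exp(-6)/2.

-3*log(3) - 3*exp(-2)/2 + 3*exp(-6)/2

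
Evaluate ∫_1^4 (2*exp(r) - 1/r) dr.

An antiderivative is F(r) = 2*exp(r) - log(r).
Then F(4) - F(1) = (-log(4) + 2*exp(4)) - (2*exp(1)) = -2*exp(1) - 2*log(2) + 2*exp(4).

-2*exp(1) - 2*log(2) + 2*exp(4)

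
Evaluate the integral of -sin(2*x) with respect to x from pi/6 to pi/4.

-1/4

An antiderivative is F(x) = cos(2*x)/2.
Then F(pi/4) - F(pi/6) = (0) - (1/4) = -1/4.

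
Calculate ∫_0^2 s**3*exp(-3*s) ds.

2/27 - 122*exp(-6)/27

Integrate by parts 3 times (u = s^3, dv = exp(-3*s) ds).
An antiderivative is F(s) = (-9*s**3 - 9*s**2 - 6*s - 2)*exp(-3*s)/27.
Then F(2) - F(0) = (-122*exp(-6)/27) - (-2/27) = 2/27 - 122*exp(-6)/27.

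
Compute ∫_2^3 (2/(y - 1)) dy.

log(4)

An antiderivative is F(y) = 2*log(y - 1).
Then F(3) - F(2) = (log(4)) - (0) = log(4).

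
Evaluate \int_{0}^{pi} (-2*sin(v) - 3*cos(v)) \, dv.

An antiderivative is F(v) = -3*sin(v) + 2*cos(v).
Then F(pi) - F(0) = (-2) - (2) = -4.

-4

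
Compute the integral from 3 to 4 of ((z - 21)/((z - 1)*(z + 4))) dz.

-5*log(7) - 4*log(3) + 19*log(2)

Factor the denominator: z**2 + 3*z - 4 = (z + 4)(z - 1).
Partial fractions: (z - 21)/((z - 1)*(z + 4)) = 5/(z + 4) - 4/(z - 1).
An antiderivative is F(z) = -4*log(z - 1) + 5*log(z + 4).
Then F(4) - F(3) = (-4*log(3) + 15*log(2)) - (-4*log(2) + 5*log(7)) = -5*log(7) - 4*log(3) + 19*log(2).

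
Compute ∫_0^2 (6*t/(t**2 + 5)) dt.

Let u = t**2 + 5, so du = 2*t dt. When t = 0, u = 5; when t = 2, u = 9.
The integral becomes 3·∫ 1/u du from 5 to 9, with antiderivative 3*log(u).
Back in t: F(t) = 3*log(t**2 + 5).
Then F(2) - F(0) = (6*log(3)) - (3*log(5)) = -3*log(5) + 6*log(3).

-3*log(5) + 6*log(3)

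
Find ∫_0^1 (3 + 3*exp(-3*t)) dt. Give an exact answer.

4 - exp(-3)

An antiderivative is F(t) = 3*t - exp(-3*t).
Then F(1) - F(0) = (3 - exp(-3)) - (-1) = 4 - exp(-3).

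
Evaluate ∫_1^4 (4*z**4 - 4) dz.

By the power rule, an antiderivative is F(z) = 4*z**5/5 - 4*z.
Then F(4) - F(1) = (4016/5) - (-16/5) = 4032/5.

4032/5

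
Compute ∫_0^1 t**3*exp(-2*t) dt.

3/8 - 19*exp(-2)/8

Integrate by parts 3 times (u = t^3, dv = exp(-2*t) dt).
An antiderivative is F(t) = (-4*t**3 - 6*t**2 - 6*t - 3)*exp(-2*t)/8.
Then F(1) - F(0) = (-19*exp(-2)/8) - (-3/8) = 3/8 - 19*exp(-2)/8.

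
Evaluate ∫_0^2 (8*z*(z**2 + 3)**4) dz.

66256/5

Let u = z**2 + 3, so du = 2*z dz. When z = 0, u = 3; when z = 2, u = 7.
The integral becomes 4·∫ u**4 du from 3 to 7, with antiderivative 4*u**5/5.
Back in z: F(z) = 4*(z**2 + 3)**5/5.
Then F(2) - F(0) = (67228/5) - (972/5) = 66256/5.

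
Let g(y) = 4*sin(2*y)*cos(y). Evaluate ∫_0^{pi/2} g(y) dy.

Use the identity sin(2*y)cos(y) = [sin(3*y) + sin(y)]/2.
An antiderivative is F(y) = -2*cos(y) - 2*cos(3*y)/3.
Then F(pi/2) - F(0) = (0) - (-8/3) = 8/3.

8/3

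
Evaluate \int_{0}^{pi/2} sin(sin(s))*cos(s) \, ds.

1 - cos(1)

Let u = sin(s), so du = cos(s) ds. When s = 0, u = 0; when s = pi/2, u = 1.
The integral becomes ∫ sin(u) du from 0 to 1, with antiderivative -cos(u).
Back in s: F(s) = -cos(sin(s)).
Then F(pi/2) - F(0) = (-cos(1)) - (-1) = 1 - cos(1).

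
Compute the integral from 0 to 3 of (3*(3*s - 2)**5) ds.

Let u = 3*s - 2, so du = 3 ds. When s = 0, u = -2; when s = 3, u = 7.
The integral becomes ∫ u**5 du from -2 to 7, with antiderivative u**6/6.
Back in s: F(s) = (3*s - 2)**6/6.
Then F(3) - F(0) = (117649/6) - (32/3) = 39195/2.

39195/2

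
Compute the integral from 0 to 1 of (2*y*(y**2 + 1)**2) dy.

7/3

Let u = y**2 + 1, so du = 2*y dy. When y = 0, u = 1; when y = 1, u = 2.
The integral becomes ∫ u**2 du from 1 to 2, with antiderivative u**3/3.
Back in y: F(y) = (y**2 + 1)**3/3.
Then F(1) - F(0) = (8/3) - (1/3) = 7/3.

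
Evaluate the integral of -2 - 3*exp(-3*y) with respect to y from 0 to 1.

An antiderivative is F(y) = -2*y + exp(-3*y).
Then F(1) - F(0) = (-2 + exp(-3)) - (1) = -3 + exp(-3).

-3 + exp(-3)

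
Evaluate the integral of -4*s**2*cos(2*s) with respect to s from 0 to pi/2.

Integrate by parts twice (u = s^2, dv = -4*cos(2*s) ds).
An antiderivative is F(s) = -2*s**2*sin(2*s) - 2*s*cos(2*s) + sin(2*s).
Then F(pi/2) - F(0) = (pi) - (0) = pi.

pi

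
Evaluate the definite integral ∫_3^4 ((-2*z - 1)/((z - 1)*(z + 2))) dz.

log(5/9)

Factor the denominator: z**2 + z - 2 = (z + 2)(z - 1).
Partial fractions: (-2*z - 1)/((z - 1)*(z + 2)) = -1/(z + 2) - 1/(z - 1).
An antiderivative is F(z) = -log(z - 1) - log(z + 2).
Then F(4) - F(3) = (-log(18)) - (-log(10)) = log(5/9).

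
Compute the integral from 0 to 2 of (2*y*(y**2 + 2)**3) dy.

320

Let u = y**2 + 2, so du = 2*y dy. When y = 0, u = 2; when y = 2, u = 6.
The integral becomes ∫ u**3 du from 2 to 6, with antiderivative u**4/4.
Back in y: F(y) = (y**2 + 2)**4/4.
Then F(2) - F(0) = (324) - (4) = 320.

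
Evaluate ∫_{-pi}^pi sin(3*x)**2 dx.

pi

Use the identity sin^2(3*x) = (1 - cos(6*x))/2.
An antiderivative is F(x) = x/2 - sin(6*x)/12.
Then F(pi) - F(-pi) = (pi/2) - (-pi/2) = pi.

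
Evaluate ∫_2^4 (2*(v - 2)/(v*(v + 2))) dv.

Factor the denominator: v**2 + 2*v = (v + 2)v.
Partial fractions: 2*(v - 2)/(v*(v + 2)) = 4/(v + 2) - 2/v.
An antiderivative is F(v) = -2*log(v) + 4*log(v + 2).
Then F(4) - F(2) = (log(81)) - (log(64)) = log(81/64).

log(81/64)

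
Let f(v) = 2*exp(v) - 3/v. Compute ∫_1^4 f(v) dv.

-2*exp(1) - 6*log(2) + 2*exp(4)

An antiderivative is F(v) = 2*exp(v) - 3*log(v).
Then F(4) - F(1) = (-log(64) + 2*exp(4)) - (2*exp(1)) = -2*exp(1) - 6*log(2) + 2*exp(4).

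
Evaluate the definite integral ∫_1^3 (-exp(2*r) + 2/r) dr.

An antiderivative is F(r) = -exp(2*r)/2 + 2*log(r).
Then F(3) - F(1) = (-exp(6)/2 + log(9)) - (-exp(2)/2) = -exp(6)/2 + log(9) + exp(2)/2.

-exp(6)/2 + log(9) + exp(2)/2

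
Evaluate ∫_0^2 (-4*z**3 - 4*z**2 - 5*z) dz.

By the power rule, an antiderivative is F(z) = -z**4 - 4*z**3/3 - 5*z**2/2.
Then F(2) - F(0) = (-110/3) - (0) = -110/3.

-110/3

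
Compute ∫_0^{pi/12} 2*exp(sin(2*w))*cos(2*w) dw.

Let u = sin(2*w), so du = 2*cos(2*w) dw. When w = 0, u = 0; when w = pi/12, u = 1/2.
The integral becomes ∫ exp(u) du from 0 to 1/2, with antiderivative exp(u).
Back in w: F(w) = exp(sin(2*w)).
Then F(pi/12) - F(0) = (exp(1/2)) - (1) = -1 + exp(1/2).

-1 + exp(1/2)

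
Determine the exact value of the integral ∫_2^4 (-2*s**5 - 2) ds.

By the power rule, an antiderivative is F(s) = -s**6/3 - 2*s.
Then F(4) - F(2) = (-4120/3) - (-76/3) = -1348.

-1348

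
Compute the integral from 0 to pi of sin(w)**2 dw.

pi/2

Use the identity sin^2(w) = (1 - cos(2*w))/2.
An antiderivative is F(w) = w/2 - sin(2*w)/4.
Then F(pi) - F(0) = (pi/2) - (0) = pi/2.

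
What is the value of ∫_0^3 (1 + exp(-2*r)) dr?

7/2 - exp(-6)/2

An antiderivative is F(r) = r - exp(-2*r)/2.
Then F(3) - F(0) = (3 - exp(-6)/2) - (-1/2) = 7/2 - exp(-6)/2.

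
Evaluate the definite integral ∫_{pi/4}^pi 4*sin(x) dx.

2*sqrt(2) + 4

An antiderivative is F(x) = -4*cos(x).
Then F(pi) - F(pi/4) = (4) - (-2*sqrt(2)) = 2*sqrt(2) + 4.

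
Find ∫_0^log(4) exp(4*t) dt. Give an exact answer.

255/4

Let u = exp(t), so du = exp(t) dt. When t = 0, u = 1; when t = log(4), u = 4.
The integral becomes ∫ u**3 du from 1 to 4, with antiderivative u**4/4.
Back in t: F(t) = exp(4*t)/4.
Then F(log(4)) - F(0) = (64) - (1/4) = 255/4.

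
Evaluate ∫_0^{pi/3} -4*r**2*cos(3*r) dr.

8*pi/27

Integrate by parts twice (u = r^2, dv = -4*cos(3*r) dr).
An antiderivative is F(r) = -4*r**2*sin(3*r)/3 - 8*r*cos(3*r)/9 + 8*sin(3*r)/27.
Then F(pi/3) - F(0) = (8*pi/27) - (0) = 8*pi/27.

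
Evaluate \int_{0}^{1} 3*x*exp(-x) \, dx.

Integrate by parts once (u = x, dv = 3*exp(-x) dx).
An antiderivative is F(x) = (-3*x - 3)*exp(-x).
Then F(1) - F(0) = (-6*exp(-1)) - (-3) = 3 - 6*exp(-1).

3 - 6*exp(-1)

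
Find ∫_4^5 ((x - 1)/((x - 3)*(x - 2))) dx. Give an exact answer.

Factor the denominator: x**2 - 5*x + 6 = (x - 2)(x - 3).
Partial fractions: (x - 1)/((x - 3)*(x - 2)) = -1/(x - 2) + 2/(x - 3).
An antiderivative is F(x) = 2*log(x - 3) - log(x - 2).
Then F(5) - F(4) = (log(4/3)) - (-log(2)) = log(8/3).

log(8/3)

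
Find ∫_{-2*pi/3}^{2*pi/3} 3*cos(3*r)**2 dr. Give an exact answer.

Use the identity cos^2(3*r) = (1 + cos(6*r))/2.
An antiderivative is F(r) = 3*r/2 + sin(6*r)/4.
Then F(2*pi/3) - F(-2*pi/3) = (pi) - (-pi) = 2*pi.

2*pi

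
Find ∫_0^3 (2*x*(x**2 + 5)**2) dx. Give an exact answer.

873

Let u = x**2 + 5, so du = 2*x dx. When x = 0, u = 5; when x = 3, u = 14.
The integral becomes ∫ u**2 du from 5 to 14, with antiderivative u**3/3.
Back in x: F(x) = (x**2 + 5)**3/3.
Then F(3) - F(0) = (2744/3) - (125/3) = 873.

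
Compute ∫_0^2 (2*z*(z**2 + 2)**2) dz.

208/3

Let u = z**2 + 2, so du = 2*z dz. When z = 0, u = 2; when z = 2, u = 6.
The integral becomes ∫ u**2 du from 2 to 6, with antiderivative u**3/3.
Back in z: F(z) = (z**2 + 2)**3/3.
Then F(2) - F(0) = (72) - (8/3) = 208/3.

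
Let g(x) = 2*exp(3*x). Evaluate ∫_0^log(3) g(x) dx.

Let u = exp(x), so du = exp(x) dx. When x = 0, u = 1; when x = log(3), u = 3.
The integral becomes 2·∫ u**2 du from 1 to 3, with antiderivative 2*u**3/3.
Back in x: F(x) = 2*exp(3*x)/3.
Then F(log(3)) - F(0) = (18) - (2/3) = 52/3.

52/3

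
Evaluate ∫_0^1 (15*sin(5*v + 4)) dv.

Let u = 5*v + 4, so du = 5 dv. When v = 0, u = 4; when v = 1, u = 9.
The integral becomes 3·∫ sin(u) du from 4 to 9, with antiderivative -3*cos(u).
Back in v: F(v) = -3*cos(5*v + 4).
Then F(1) - F(0) = (-3*cos(9)) - (-3*cos(4)) = 3*cos(4) - 3*cos(9).

3*cos(4) - 3*cos(9)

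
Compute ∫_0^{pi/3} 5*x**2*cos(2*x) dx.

-5*pi/12 - 5*sqrt(3)/8 + 5*sqrt(3)*pi**2/36

Integrate by parts twice (u = x^2, dv = 5*cos(2*x) dx).
An antiderivative is F(x) = 5*x**2*sin(2*x)/2 + 5*x*cos(2*x)/2 - 5*sin(2*x)/4.
Then F(pi/3) - F(0) = (-5*pi/12 - 5*sqrt(3)/8 + 5*sqrt(3)*pi**2/36) - (0) = -5*pi/12 - 5*sqrt(3)/8 + 5*sqrt(3)*pi**2/36.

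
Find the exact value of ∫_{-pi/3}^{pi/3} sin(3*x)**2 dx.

pi/3

Use the identity sin^2(3*x) = (1 - cos(6*x))/2.
An antiderivative is F(x) = x/2 - sin(6*x)/12.
Then F(pi/3) - F(-pi/3) = (pi/6) - (-pi/6) = pi/3.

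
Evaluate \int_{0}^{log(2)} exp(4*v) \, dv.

15/4

Let u = exp(v), so du = exp(v) dv. When v = 0, u = 1; when v = log(2), u = 2.
The integral becomes ∫ u**3 du from 1 to 2, with antiderivative u**4/4.
Back in v: F(v) = exp(4*v)/4.
Then F(log(2)) - F(0) = (4) - (1/4) = 15/4.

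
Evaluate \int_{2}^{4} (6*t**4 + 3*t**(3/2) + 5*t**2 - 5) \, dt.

19682/15 - 24*sqrt(2)/5

By the power rule, an antiderivative is F(t) = 6*t**(5/2)/5 + 6*t**5/5 + 5*t**3/3 - 5*t.
Then F(4) - F(2) = (20308/15) - (24*sqrt(2)/5 + 626/15) = 19682/15 - 24*sqrt(2)/5.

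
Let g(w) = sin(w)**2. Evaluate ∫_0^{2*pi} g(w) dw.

pi

Use the identity sin^2(w) = (1 - cos(2*w))/2.
An antiderivative is F(w) = w/2 - sin(2*w)/4.
Then F(2*pi) - F(0) = (pi) - (0) = pi.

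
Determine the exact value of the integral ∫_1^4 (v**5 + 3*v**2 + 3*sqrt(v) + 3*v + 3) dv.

By the power rule, an antiderivative is F(v) = v**6/6 + 2*v**(3/2) + v**3 + 3*v**2/2 + 3*v.
Then F(4) - F(1) = (2396/3) - (23/3) = 791.

791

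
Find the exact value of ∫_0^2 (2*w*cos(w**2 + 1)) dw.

Let u = w**2 + 1, so du = 2*w dw. When w = 0, u = 1; when w = 2, u = 5.
The integral becomes ∫ cos(u) du from 1 to 5, with antiderivative sin(u).
Back in w: F(w) = sin(w**2 + 1).
Then F(2) - F(0) = (sin(5)) - (sin(1)) = sin(5) - sin(1).

sin(5) - sin(1)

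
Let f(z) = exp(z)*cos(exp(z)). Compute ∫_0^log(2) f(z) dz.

-sin(1) + sin(2)

Let u = exp(z), so du = exp(z) dz. When z = 0, u = 1; when z = log(2), u = 2.
The integral becomes ∫ cos(u) du from 1 to 2, with antiderivative sin(u).
Back in z: F(z) = sin(exp(z)).
Then F(log(2)) - F(0) = (sin(2)) - (sin(1)) = -sin(1) + sin(2).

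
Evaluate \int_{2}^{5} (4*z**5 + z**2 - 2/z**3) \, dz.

By the power rule, an antiderivative is F(z) = 2*z**6/3 + z**3/3 + z**(-2).
Then F(5) - F(2) = (784378/75) - (547/12) = 1041279/100.

1041279/100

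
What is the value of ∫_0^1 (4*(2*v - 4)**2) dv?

Let u = 2*v - 4, so du = 2 dv. When v = 0, u = -4; when v = 1, u = -2.
The integral becomes 2·∫ u**2 du from -4 to -2, with antiderivative 2*u**3/3.
Back in v: F(v) = 2*(2*v - 4)**3/3.
Then F(1) - F(0) = (-16/3) - (-128/3) = 112/3.

112/3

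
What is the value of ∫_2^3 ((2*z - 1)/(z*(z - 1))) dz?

log(3)

Factor the denominator: z**2 - z = z(z - 1).
Partial fractions: (2*z - 1)/(z*(z - 1)) = 1/z + 1/(z - 1).
An antiderivative is F(z) = log(z) + log(z - 1).
Then F(3) - F(2) = (log(6)) - (log(2)) = log(3).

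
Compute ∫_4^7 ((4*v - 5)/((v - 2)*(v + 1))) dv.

Factor the denominator: v**2 - v - 2 = (v + 1)(v - 2).
Partial fractions: (4*v - 5)/((v - 2)*(v + 1)) = 3/(v + 1) + 1/(v - 2).
An antiderivative is F(v) = log(v - 2) + 3*log(v + 1).
Then F(7) - F(4) = (log(5) + 9*log(2)) - (log(2) + 3*log(5)) = -2*log(5) + 8*log(2).

-2*log(5) + 8*log(2)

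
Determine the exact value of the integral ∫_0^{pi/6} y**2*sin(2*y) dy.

-1/8 - pi**2/144 + sqrt(3)*pi/24

Integrate by parts twice (u = y^2, dv = sin(2*y) dy).
An antiderivative is F(y) = -y**2*cos(2*y)/2 + y*sin(2*y)/2 + cos(2*y)/4.
Then F(pi/6) - F(0) = (-pi**2/144 + 1/8 + sqrt(3)*pi/24) - (1/4) = -1/8 - pi**2/144 + sqrt(3)*pi/24.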